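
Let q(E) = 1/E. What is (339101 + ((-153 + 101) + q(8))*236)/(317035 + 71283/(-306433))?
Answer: 200320461461/194299829744 ≈ 1.0310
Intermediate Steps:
(339101 + ((-153 + 101) + q(8))*236)/(317035 + 71283/(-306433)) = (339101 + ((-153 + 101) + 1/8)*236)/(317035 + 71283/(-306433)) = (339101 + (-52 + ⅛)*236)/(317035 + 71283*(-1/306433)) = (339101 - 415/8*236)/(317035 - 71283/306433) = (339101 - 24485/2)/(97149914872/306433) = (653717/2)*(306433/97149914872) = 200320461461/194299829744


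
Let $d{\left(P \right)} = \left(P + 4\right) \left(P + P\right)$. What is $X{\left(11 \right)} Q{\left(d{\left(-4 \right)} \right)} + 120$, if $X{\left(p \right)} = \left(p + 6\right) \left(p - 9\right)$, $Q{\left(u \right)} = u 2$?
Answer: $120$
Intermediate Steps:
$d{\left(P \right)} = 2 P \left(4 + P\right)$ ($d{\left(P \right)} = \left(4 + P\right) 2 P = 2 P \left(4 + P\right)$)
$Q{\left(u \right)} = 2 u$
$X{\left(p \right)} = \left(-9 + p\right) \left(6 + p\right)$ ($X{\left(p \right)} = \left(6 + p\right) \left(-9 + p\right) = \left(-9 + p\right) \left(6 + p\right)$)
$X{\left(11 \right)} Q{\left(d{\left(-4 \right)} \right)} + 120 = \left(-54 + 11^{2} - 33\right) 2 \cdot 2 \left(-4\right) \left(4 - 4\right) + 120 = \left(-54 + 121 - 33\right) 2 \cdot 2 \left(-4\right) 0 + 120 = 34 \cdot 2 \cdot 0 + 120 = 34 \cdot 0 + 120 = 0 + 120 = 120$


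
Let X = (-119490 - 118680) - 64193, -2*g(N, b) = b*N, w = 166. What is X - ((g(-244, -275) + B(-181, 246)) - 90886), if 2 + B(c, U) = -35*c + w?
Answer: -184426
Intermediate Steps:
g(N, b) = -N*b/2 (g(N, b) = -b*N/2 = -N*b/2)
B(c, U) = 164 - 35*c (B(c, U) = -2 + (-35*c + 166) = -2 + (166 - 35*c) = 164 - 35*c)
X = -302363 (X = -238170 - 64193 = -302363)
X - ((g(-244, -275) + B(-181, 246)) - 90886) = -302363 - ((-½*(-244)*(-275) + (164 - 35*(-181))) - 90886) = -302363 - ((-33550 + (164 + 6335)) - 90886) = -302363 - ((-33550 + 6499) - 90886) = -302363 - (-27051 - 90886) = -302363 - 1*(-117937) = -302363 + 117937 = -184426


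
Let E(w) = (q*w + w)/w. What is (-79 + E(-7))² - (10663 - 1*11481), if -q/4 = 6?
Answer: 11222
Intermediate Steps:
q = -24 (q = -4*6 = -24)
E(w) = -23 (E(w) = (-24*w + w)/w = (-23*w)/w = -23)
(-79 + E(-7))² - (10663 - 1*11481) = (-79 - 23)² - (10663 - 1*11481) = (-102)² - (10663 - 11481) = 10404 - 1*(-818) = 10404 + 818 = 11222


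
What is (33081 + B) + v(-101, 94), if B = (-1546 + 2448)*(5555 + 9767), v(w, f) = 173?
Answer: 13853698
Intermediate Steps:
B = 13820444 (B = 902*15322 = 13820444)
(33081 + B) + v(-101, 94) = (33081 + 13820444) + 173 = 13853525 + 173 = 13853698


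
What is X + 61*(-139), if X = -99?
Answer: -8578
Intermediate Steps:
X + 61*(-139) = -99 + 61*(-139) = -99 - 8479 = -8578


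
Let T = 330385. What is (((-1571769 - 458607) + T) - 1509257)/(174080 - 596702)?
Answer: 1604624/211311 ≈ 7.5937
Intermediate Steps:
(((-1571769 - 458607) + T) - 1509257)/(174080 - 596702) = (((-1571769 - 458607) + 330385) - 1509257)/(174080 - 596702) = ((-2030376 + 330385) - 1509257)/(-422622) = (-1699991 - 1509257)*(-1/422622) = -3209248*(-1/422622) = 1604624/211311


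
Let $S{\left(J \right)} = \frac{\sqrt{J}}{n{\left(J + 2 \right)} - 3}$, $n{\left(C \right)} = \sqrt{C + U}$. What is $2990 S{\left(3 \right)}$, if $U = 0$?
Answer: $- \frac{4485 \sqrt{3}}{2} - \frac{1495 \sqrt{15}}{2} \approx -6779.2$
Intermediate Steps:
$n{\left(C \right)} = \sqrt{C}$ ($n{\left(C \right)} = \sqrt{C + 0} = \sqrt{C}$)
$S{\left(J \right)} = \frac{\sqrt{J}}{-3 + \sqrt{2 + J}}$ ($S{\left(J \right)} = \frac{\sqrt{J}}{\sqrt{J + 2} - 3} = \frac{\sqrt{J}}{\sqrt{2 + J} - 3} = \frac{\sqrt{J}}{-3 + \sqrt{2 + J}}$)
$2990 S{\left(3 \right)} = 2990 \frac{\sqrt{3}}{-3 + \sqrt{2 + 3}} = 2990 \frac{\sqrt{3}}{-3 + \sqrt{5}} = \frac{2990 \sqrt{3}}{-3 + \sqrt{5}}$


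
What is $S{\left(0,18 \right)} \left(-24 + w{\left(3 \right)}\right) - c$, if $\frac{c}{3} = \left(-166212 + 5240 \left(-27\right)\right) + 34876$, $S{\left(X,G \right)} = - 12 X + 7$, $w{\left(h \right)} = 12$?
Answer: $818364$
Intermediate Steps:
$S{\left(X,G \right)} = 7 - 12 X$
$c = -818448$ ($c = 3 \left(\left(-166212 + 5240 \left(-27\right)\right) + 34876\right) = 3 \left(\left(-166212 - 141480\right) + 34876\right) = 3 \left(-307692 + 34876\right) = 3 \left(-272816\right) = -818448$)
$S{\left(0,18 \right)} \left(-24 + w{\left(3 \right)}\right) - c = \left(7 - 0\right) \left(-24 + 12\right) - -818448 = \left(7 + 0\right) \left(-12\right) + 818448 = 7 \left(-12\right) + 818448 = -84 + 818448 = 818364$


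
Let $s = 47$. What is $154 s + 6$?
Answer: $7244$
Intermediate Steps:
$154 s + 6 = 154 \cdot 47 + 6 = 7238 + 6 = 7244$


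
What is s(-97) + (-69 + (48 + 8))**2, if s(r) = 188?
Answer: 357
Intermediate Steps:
s(-97) + (-69 + (48 + 8))**2 = 188 + (-69 + (48 + 8))**2 = 188 + (-69 + 56)**2 = 188 + (-13)**2 = 188 + 169 = 357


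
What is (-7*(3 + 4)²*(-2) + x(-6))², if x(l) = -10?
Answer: 456976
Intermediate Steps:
(-7*(3 + 4)²*(-2) + x(-6))² = (-7*(3 + 4)²*(-2) - 10)² = (-7*7²*(-2) - 10)² = (-343*(-2) - 10)² = (-7*(-98) - 10)² = (686 - 10)² = 676² = 456976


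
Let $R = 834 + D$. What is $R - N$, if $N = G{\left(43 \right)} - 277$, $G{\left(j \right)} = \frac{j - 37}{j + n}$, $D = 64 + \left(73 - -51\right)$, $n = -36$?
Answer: $\frac{9087}{7} \approx 1298.1$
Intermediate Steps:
$D = 188$ ($D = 64 + \left(73 + 51\right) = 64 + 124 = 188$)
$G{\left(j \right)} = \frac{-37 + j}{-36 + j}$ ($G{\left(j \right)} = \frac{j - 37}{j - 36} = \frac{-37 + j}{-36 + j}$)
$N = - \frac{1933}{7}$ ($N = \frac{-37 + 43}{-36 + 43} - 277 = \frac{1}{7} \cdot 6 - 277 = \frac{6}{7} - 277 = - \frac{1933}{7} \approx -276.14$)
$R = 1022$ ($R = 834 + 188 = 1022$)
$R - N = 1022 - - \frac{1933}{7} = 1022 + \frac{1933}{7} = \frac{9087}{7}$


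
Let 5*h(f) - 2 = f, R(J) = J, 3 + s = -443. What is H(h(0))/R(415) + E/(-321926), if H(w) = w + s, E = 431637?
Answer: -1612897903/667996450 ≈ -2.4145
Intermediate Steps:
s = -446 (s = -3 - 443 = -446)
h(f) = ⅖ + f/5
H(w) = -446 + w (H(w) = w - 446 = -446 + w)
H(h(0))/R(415) + E/(-321926) = (-446 + (⅖ + (⅕)*0))/415 + 431637/(-321926) = (-446 + (⅖ + 0))*(1/415) + 431637*(-1/321926) = (-446 + ⅖)*(1/415) - 431637/321926 = -2228/5*1/415 - 431637/321926 = -2228/2075 - 431637/321926 = -1612897903/667996450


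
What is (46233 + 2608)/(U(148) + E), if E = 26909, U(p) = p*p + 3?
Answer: 48841/48816 ≈ 1.0005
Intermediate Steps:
U(p) = 3 + p**2 (U(p) = p**2 + 3 = 3 + p**2)
(46233 + 2608)/(U(148) + E) = (46233 + 2608)/((3 + 148**2) + 26909) = 48841/((3 + 21904) + 26909) = 48841/(21907 + 26909) = 48841/48816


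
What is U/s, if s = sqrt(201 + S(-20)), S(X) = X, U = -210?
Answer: -210*sqrt(181)/181 ≈ -15.609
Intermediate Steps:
s = sqrt(181) (s = sqrt(201 - 20) = sqrt(181) ≈ 13.454)
U/s = -210*sqrt(181)/181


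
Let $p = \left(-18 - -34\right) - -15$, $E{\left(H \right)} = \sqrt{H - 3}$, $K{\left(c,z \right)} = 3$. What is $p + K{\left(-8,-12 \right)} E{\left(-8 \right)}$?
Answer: $31 + 3 i \sqrt{11} \approx 31.0 + 9.9499 i$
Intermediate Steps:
$E{\left(H \right)} = \sqrt{-3 + H}$
$p = 31$ ($p = \left(-18 + 34\right) + 15 = 16 + 15 = 31$)
$p + K{\left(-8,-12 \right)} E{\left(-8 \right)} = 31 + 3 \sqrt{-3 - 8} = 31 + 3 \sqrt{-11} = 31 + 3 i \sqrt{11}$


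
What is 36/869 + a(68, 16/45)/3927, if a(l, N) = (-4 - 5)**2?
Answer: 6417/103411 ≈ 0.062053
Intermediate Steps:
a(l, N) = 81 (a(l, N) = (-9)**2 = 81)
36/869 + a(68, 16/45)/3927 = 36/869 + 81/3927 = 36*(1/869) + 81*(1/3927) = 36/869 + 27/1309 = 6417/103411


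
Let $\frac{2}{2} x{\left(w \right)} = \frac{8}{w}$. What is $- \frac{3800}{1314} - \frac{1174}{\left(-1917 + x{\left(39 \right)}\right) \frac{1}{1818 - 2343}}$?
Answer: $- \frac{3186954110}{9822807} \approx -324.44$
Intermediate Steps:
$x{\left(w \right)} = \frac{8}{w}$
$- \frac{3800}{1314} - \frac{1174}{\left(-1917 + x{\left(39 \right)}\right) \frac{1}{1818 - 2343}} = - \frac{3800}{1314} - \frac{1174}{\left(-1917 + \frac{8}{39}\right) \frac{1}{1818 - 2343}} = \left(-3800\right) \frac{1}{1314} - \frac{1174}{\left(-1917 + 8 \cdot \frac{1}{39}\right) \frac{1}{-525}} = - \frac{1900}{657} - \frac{1174}{\left(-1917 + \frac{8}{39}\right) \left(- \frac{1}{525}\right)} = - \frac{1900}{657} - \frac{1174}{\left(- \frac{74755}{39}\right) \left(- \frac{1}{525}\right)} = - \frac{1900}{657} - \frac{1174}{\frac{14951}{4095}} = - \frac{1900}{657} - \frac{4807530}{14951} = - \frac{3186954110}{9822807}$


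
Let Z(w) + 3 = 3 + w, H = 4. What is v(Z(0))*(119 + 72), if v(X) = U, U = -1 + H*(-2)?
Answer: -1719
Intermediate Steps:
U = -9 (U = -1 + 4*(-2) = -1 - 8 = -9)
Z(w) = w (Z(w) = -3 + (3 + w) = w)
v(X) = -9
v(Z(0))*(119 + 72) = -9*(119 + 72) = -9*191 = -1719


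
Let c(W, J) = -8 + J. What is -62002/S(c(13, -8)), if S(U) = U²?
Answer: -31001/128 ≈ -242.20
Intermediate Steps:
-62002/S(c(13, -8)) = -62002/(-8 - 8)² = -62002/((-16)²) = -62002/256 = -62002*1/256 = -31001/128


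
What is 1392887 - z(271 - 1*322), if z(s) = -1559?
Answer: 1394446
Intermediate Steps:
1392887 - z(271 - 1*322) = 1392887 - 1*(-1559) = 1392887 + 1559 = 1394446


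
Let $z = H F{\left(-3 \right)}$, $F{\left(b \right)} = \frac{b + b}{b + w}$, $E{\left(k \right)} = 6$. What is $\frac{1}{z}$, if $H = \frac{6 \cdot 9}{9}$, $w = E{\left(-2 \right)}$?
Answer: $- \frac{1}{12} \approx -0.083333$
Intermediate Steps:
$w = 6$
$F{\left(b \right)} = \frac{2 b}{6 + b}$ ($F{\left(b \right)} = \frac{b + b}{b + 6} = \frac{2 b}{6 + b}$)
$H = 6$ ($H = 54 \cdot \frac{1}{9} = 6$)
$z = -12$ ($z = 6 \cdot 2 \left(-3\right) \frac{1}{6 - 3} = 6 \cdot 2 \left(-3\right) \frac{1}{3} = 6 \left(-2\right) = -12$)
$\frac{1}{z} = \frac{1}{-12} = - \frac{1}{12}$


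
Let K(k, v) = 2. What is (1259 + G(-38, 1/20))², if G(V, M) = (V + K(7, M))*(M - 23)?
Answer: 108701476/25 ≈ 4.3481e+6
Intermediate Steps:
G(V, M) = (-23 + M)*(2 + V) (G(V, M) = (V + 2)*(M - 23) = (2 + V)*(-23 + M) = (-23 + M)*(2 + V))
(1259 + G(-38, 1/20))² = (1259 + (-46 - 23*(-38) + 2/20 - 38/20))² = (1259 + (-46 + 874 + 2*(1/20) + (1/20)*(-38)))² = (1259 + (-46 + 874 + ⅒ - 19/10))² = (1259 + 4131/5)² = (10426/5)² = 108701476/25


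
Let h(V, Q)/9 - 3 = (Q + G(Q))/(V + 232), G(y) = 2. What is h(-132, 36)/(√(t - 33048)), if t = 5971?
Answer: -1521*I*√27077/1353850 ≈ -0.18487*I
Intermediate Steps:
h(V, Q) = 27 + 9*(2 + Q)/(232 + V) (h(V, Q) = 27 + 9*((Q + 2)/(V + 232)) = 27 + 9*((2 + Q)/(232 + V)) = 27 + 9*(2 + Q)/(232 + V))
h(-132, 36)/(√(t - 33048)) = (9*(698 + 36 + 3*(-132))/(232 - 132))/(√(5971 - 33048)) = (9*(698 + 36 - 396)/100)/(√(-27077)) = (9*(1/100)*338)/((I*√27077)) = 1521*(-I*√27077/27077)/50 = -1521*I*√27077/1353850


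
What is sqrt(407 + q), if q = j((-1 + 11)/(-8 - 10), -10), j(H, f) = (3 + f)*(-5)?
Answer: sqrt(442) ≈ 21.024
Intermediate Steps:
j(H, f) = -15 - 5*f
q = 35 (q = -15 - 5*(-10) = -15 + 50 = 35)
sqrt(407 + q) = sqrt(407 + 35) = sqrt(442)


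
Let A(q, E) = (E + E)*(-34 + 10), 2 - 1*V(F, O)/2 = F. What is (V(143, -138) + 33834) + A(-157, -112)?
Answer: 38928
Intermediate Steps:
V(F, O) = 4 - 2*F
A(q, E) = -48*E (A(q, E) = (2*E)*(-24) = -48*E)
(V(143, -138) + 33834) + A(-157, -112) = ((4 - 2*143) + 33834) - 48*(-112) = ((4 - 286) + 33834) + 5376 = (-282 + 33834) + 5376 = 33552 + 5376 = 38928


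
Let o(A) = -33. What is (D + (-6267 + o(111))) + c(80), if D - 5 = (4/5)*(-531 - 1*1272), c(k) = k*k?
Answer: -6687/5 ≈ -1337.4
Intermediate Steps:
c(k) = k²
D = -7187/5 (D = 5 + (4/5)*(-531 - 1*1272) = 5 + (4*(⅕))*(-531 - 1272) = 5 + (⅘)*(-1803) = 5 - 7212/5 = -7187/5 ≈ -1437.4)
(D + (-6267 + o(111))) + c(80) = (-7187/5 + (-6267 - 33)) + 80² = (-7187/5 - 6300) + 6400 = -38687/5 + 6400 = -6687/5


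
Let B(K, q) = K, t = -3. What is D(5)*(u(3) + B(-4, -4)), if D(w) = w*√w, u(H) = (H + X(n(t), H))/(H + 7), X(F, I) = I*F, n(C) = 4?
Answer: -25*√5/2 ≈ -27.951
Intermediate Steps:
X(F, I) = F*I
u(H) = 5*H/(7 + H) (u(H) = (H + 4*H)/(H + 7) = (5*H)/(7 + H) = 5*H/(7 + H))
D(w) = w^(3/2)
D(5)*(u(3) + B(-4, -4)) = 5^(3/2)*(5*3/(7 + 3) - 4) = (5*√5)*(5*3/10 - 4) = (5*√5)*(5*3*(⅒) - 4) = (5*√5)*(3/2 - 4) = (5*√5)*(-5/2) = -25*√5/2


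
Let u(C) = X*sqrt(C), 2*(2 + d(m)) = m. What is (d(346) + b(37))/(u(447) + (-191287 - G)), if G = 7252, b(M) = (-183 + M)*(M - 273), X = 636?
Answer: -6874809953/39236924809 - 22022772*sqrt(447)/39236924809 ≈ -0.18708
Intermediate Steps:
d(m) = -2 + m/2
b(M) = (-273 + M)*(-183 + M) (b(M) = (-183 + M)*(-273 + M) = (-273 + M)*(-183 + M))
u(C) = 636*sqrt(C)
(d(346) + b(37))/(u(447) + (-191287 - G)) = ((-2 + (1/2)*346) + (49959 + 37**2 - 456*37))/(636*sqrt(447) + (-191287 - 1*7252)) = ((-2 + 173) + (49959 + 1369 - 16872))/(636*sqrt(447) + (-191287 - 7252)) = (171 + 34456)/(636*sqrt(447) - 198539) = 34627/(-198539 + 636*sqrt(447))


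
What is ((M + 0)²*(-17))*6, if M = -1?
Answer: -102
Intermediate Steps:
((M + 0)²*(-17))*6 = ((-1 + 0)²*(-17))*6 = ((-1)²*(-17))*6 = (1*(-17))*6 = -17*6 = -102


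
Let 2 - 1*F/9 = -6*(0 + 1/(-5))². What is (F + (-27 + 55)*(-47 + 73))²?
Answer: 349839616/625 ≈ 5.5974e+5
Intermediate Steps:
F = 504/25 (F = 18 - (-54)*(0 + 1/(-5))² = 18 - (-54)*(0 - ⅕)² = 18 - (-54)*(-⅕)² = 18 - (-54)/25 = 18 - 9*(-6/25) = 18 + 54/25 = 504/25 ≈ 20.160)
(F + (-27 + 55)*(-47 + 73))² = (504/25 + (-27 + 55)*(-47 + 73))² = (504/25 + 28*26)² = (504/25 + 728)² = (18704/25)² = 349839616/625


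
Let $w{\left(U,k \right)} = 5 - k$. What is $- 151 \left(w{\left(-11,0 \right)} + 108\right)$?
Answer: $-17063$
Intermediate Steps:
$- 151 \left(w{\left(-11,0 \right)} + 108\right) = - 151 \left(\left(5 - 0\right) + 108\right) = - 151 \left(\left(5 + 0\right) + 108\right) = - 151 \left(5 + 108\right) = \left(-151\right) 113 = -17063$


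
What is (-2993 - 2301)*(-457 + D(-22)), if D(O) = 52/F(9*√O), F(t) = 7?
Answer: 16660218/7 ≈ 2.3800e+6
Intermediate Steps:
D(O) = 52/7
(-2993 - 2301)*(-457 + D(-22)) = (-2993 - 2301)*(-457 + 52/7) = -5294*(-3147/7) = 16660218/7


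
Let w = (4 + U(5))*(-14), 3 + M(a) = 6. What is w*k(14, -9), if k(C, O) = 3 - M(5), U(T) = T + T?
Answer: 0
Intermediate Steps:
M(a) = 3 (M(a) = -3 + 6 = 3)
U(T) = 2*T
k(C, O) = 0 (k(C, O) = 3 - 1*3 = 3 - 3 = 0)
w = -196 (w = (4 + 2*5)*(-14) = (4 + 10)*(-14) = 14*(-14) = -196)
w*k(14, -9) = -196*0 = 0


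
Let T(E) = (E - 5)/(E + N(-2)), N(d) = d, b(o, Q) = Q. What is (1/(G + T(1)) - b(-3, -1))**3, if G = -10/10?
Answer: 64/27 ≈ 2.3704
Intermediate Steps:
G = -1 (G = -10*1/10 = -1)
T(E) = (-5 + E)/(-2 + E) (T(E) = (E - 5)/(E - 2) = (-5 + E)/(-2 + E))
(1/(G + T(1)) - b(-3, -1))**3 = (1/(-1 + (-5 + 1)/(-2 + 1)) - 1*(-1))**3 = (1/(-1 - 4/(-1)) + 1)**3 = (1/(-1 - 1*(-4)) + 1)**3 = (1/(-1 + 4) + 1)**3 = (1/3 + 1)**3 = (4/3)**3 = 64/27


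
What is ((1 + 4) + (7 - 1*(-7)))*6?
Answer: 114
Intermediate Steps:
((1 + 4) + (7 - 1*(-7)))*6 = (5 + (7 + 7))*6 = (5 + 14)*6 = 19*6 = 114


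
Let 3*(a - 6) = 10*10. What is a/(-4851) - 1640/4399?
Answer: -24386002/64018647 ≈ -0.38092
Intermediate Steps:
a = 118/3 (a = 6 + (10*10)/3 = 6 + (1/3)*100 = 6 + 100/3 = 118/3 ≈ 39.333)
a/(-4851) - 1640/4399 = (118/3)/(-4851) - 1640/4399 = (118/3)*(-1/4851) - 1640*1/4399 = -118/14553 - 1640/4399 = -24386002/64018647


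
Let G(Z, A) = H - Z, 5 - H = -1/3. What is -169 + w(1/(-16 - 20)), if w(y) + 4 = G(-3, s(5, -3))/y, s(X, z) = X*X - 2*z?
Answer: -473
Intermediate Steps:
H = 16/3 (H = 5 - (-1)/3 = 5 - 1*(-1/3) = 5 + 1/3 = 16/3 ≈ 5.3333)
s(X, z) = X**2 - 2*z
G(Z, A) = 16/3 - Z
w(y) = -4 + 25/(3*y) (w(y) = -4 + (16/3 - 1*(-3))/y = -4 + (16/3 + 3)/y = -4 + 25/(3*y))
-169 + w(1/(-16 - 20)) = -169 + (-4 + 25/(3*(1/(-16 - 20)))) = -169 + (-4 + 25/(3*(1/(-36)))) = -169 + (-4 + 25/(3*(-1/36))) = -169 + (-4 + (25/3)*(-36)) = -169 + (-4 - 300) = -169 - 304 = -473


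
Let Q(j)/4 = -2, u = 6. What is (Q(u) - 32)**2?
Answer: 1600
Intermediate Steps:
Q(j) = -8 (Q(j) = 4*(-2) = -8)
(Q(u) - 32)**2 = (-8 - 32)**2 = (-40)**2 = 1600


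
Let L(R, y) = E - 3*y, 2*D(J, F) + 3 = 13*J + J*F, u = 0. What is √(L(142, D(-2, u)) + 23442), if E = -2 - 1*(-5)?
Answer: √93954/2 ≈ 153.26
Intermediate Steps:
D(J, F) = -3/2 + 13*J/2 + F*J/2 (D(J, F) = -3/2 + (13*J + J*F)/2 = -3/2 + (13*J + F*J)/2 = -3/2 + (13*J/2 + F*J/2) = -3/2 + 13*J/2 + F*J/2)
E = 3 (E = -2 + 5 = 3)
L(R, y) = 3 - 3*y
√(L(142, D(-2, u)) + 23442) = √((3 - 3*(-3/2 + (13/2)*(-2) + (½)*0*(-2))) + 23442) = √((3 - 3*(-3/2 - 13 + 0)) + 23442) = √((3 - 3*(-29/2)) + 23442) = √((3 + 87/2) + 23442) = √(93/2 + 23442) = √(46977/2) = √93954/2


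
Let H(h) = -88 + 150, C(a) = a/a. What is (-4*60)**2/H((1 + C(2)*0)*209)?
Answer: 28800/31 ≈ 929.03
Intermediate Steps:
C(a) = 1
H(h) = 62
(-4*60)**2/H((1 + C(2)*0)*209) = (-4*60)**2/62 = (-240)**2*(1/62) = 57600*(1/62) = 28800/31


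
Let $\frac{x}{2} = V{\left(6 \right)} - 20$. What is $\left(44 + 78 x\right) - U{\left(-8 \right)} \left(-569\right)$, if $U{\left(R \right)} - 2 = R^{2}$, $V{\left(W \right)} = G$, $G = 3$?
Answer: $34946$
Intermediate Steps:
$V{\left(W \right)} = 3$
$x = -34$ ($x = 2 \left(3 - 20\right) = 2 \left(-17\right) = -34$)
$U{\left(R \right)} = 2 + R^{2}$
$\left(44 + 78 x\right) - U{\left(-8 \right)} \left(-569\right) = \left(44 + 78 \left(-34\right)\right) - \left(2 + \left(-8\right)^{2}\right) \left(-569\right) = \left(44 - 2652\right) - \left(2 + 64\right) \left(-569\right) = -2608 - 66 \left(-569\right) = -2608 - -37554 = -2608 + 37554 = 34946$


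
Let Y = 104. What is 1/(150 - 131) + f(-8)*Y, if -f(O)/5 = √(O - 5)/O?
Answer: 1/19 + 65*I*√13 ≈ 0.052632 + 234.36*I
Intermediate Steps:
f(O) = -5*√(-5 + O)/O (f(O) = -5*√(O - 5)/O = -5*√(-5 + O)/O)
1/(150 - 131) + f(-8)*Y = 1/(150 - 131) - 5*√(-5 - 8)/(-8)*104 = 1/19 - 5*(-⅛)*√(-13)*104 = 1/19 - 5*(-⅛)*I*√13*104 = 1/19 + (5*I*√13/8)*104 = 1/19 + 65*I*√13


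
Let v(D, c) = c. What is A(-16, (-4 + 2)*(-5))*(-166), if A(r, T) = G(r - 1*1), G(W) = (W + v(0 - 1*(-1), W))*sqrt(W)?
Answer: 5644*I*sqrt(17) ≈ 23271.0*I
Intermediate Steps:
G(W) = 2*W**(3/2) (G(W) = (W + W)*sqrt(W) = (2*W)*sqrt(W) = 2*W**(3/2))
A(r, T) = 2*(-1 + r)**(3/2) (A(r, T) = 2*(r - 1*1)**(3/2) = 2*(r - 1)**(3/2) = 2*(-1 + r)**(3/2))
A(-16, (-4 + 2)*(-5))*(-166) = (2*(-1 - 16)**(3/2))*(-166) = (2*(-17)**(3/2))*(-166) = (2*(-17*I*sqrt(17)))*(-166) = -34*I*sqrt(17)*(-166) = 5644*I*sqrt(17)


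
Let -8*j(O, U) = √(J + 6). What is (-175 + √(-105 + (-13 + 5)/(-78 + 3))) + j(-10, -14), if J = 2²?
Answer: -175 - √10/8 + I*√23601/15 ≈ -175.4 + 10.242*I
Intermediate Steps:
J = 4
j(O, U) = -√10/8 (j(O, U) = -√(4 + 6)/8 = -√10/8)
(-175 + √(-105 + (-13 + 5)/(-78 + 3))) + j(-10, -14) = (-175 + √(-105 + (-13 + 5)/(-78 + 3))) - √10/8 = (-175 + √(-105 - 8/(-75))) - √10/8 = (-175 + √(-105 - 8*(-1/75))) - √10/8 = (-175 + √(-105 + 8/75)) - √10/8 = (-175 + √(-7867/75)) - √10/8 = (-175 + I*√23601/15) - √10/8 = -175 - √10/8 + I*√23601/15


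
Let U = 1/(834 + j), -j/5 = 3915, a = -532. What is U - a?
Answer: 9970211/18741 ≈ 532.00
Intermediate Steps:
j = -19575 (j = -5*3915 = -19575)
U = -1/18741 (U = 1/(834 - 19575) = 1/(-18741) = -1/18741 ≈ -5.3359e-5)
U - a = -1/18741 - 1*(-532) = -1/18741 + 532 = 9970211/18741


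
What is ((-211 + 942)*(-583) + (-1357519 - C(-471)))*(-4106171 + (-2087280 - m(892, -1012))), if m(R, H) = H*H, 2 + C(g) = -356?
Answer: 12871382561730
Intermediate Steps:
C(g) = -358 (C(g) = -2 - 356 = -358)
m(R, H) = H**2
((-211 + 942)*(-583) + (-1357519 - C(-471)))*(-4106171 + (-2087280 - m(892, -1012))) = ((-211 + 942)*(-583) + (-1357519 - 1*(-358)))*(-4106171 + (-2087280 - 1*(-1012)**2)) = (731*(-583) + (-1357519 + 358))*(-4106171 + (-2087280 - 1*1024144)) = (-426173 - 1357161)*(-4106171 + (-2087280 - 1024144)) = -1783334*(-4106171 - 3111424) = -1783334*(-7217595) = 12871382561730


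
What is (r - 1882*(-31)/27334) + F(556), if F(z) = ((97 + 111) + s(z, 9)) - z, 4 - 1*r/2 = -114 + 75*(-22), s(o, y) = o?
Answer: 51198419/13667 ≈ 3746.1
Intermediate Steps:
r = 3536 (r = 8 - 2*(-114 + 75*(-22)) = 8 - 2*(-114 - 1650) = 8 - 2*(-1764) = 8 + 3528 = 3536)
F(z) = 208 (F(z) = ((97 + 111) + z) - z = (208 + z) - z = 208)
(r - 1882*(-31)/27334) + F(556) = (3536 - 1882*(-31)/27334) + 208 = (3536 + 58342*(1/27334)) + 208 = (3536 + 29171/13667) + 208 = 48355683/13667 + 208 = 51198419/13667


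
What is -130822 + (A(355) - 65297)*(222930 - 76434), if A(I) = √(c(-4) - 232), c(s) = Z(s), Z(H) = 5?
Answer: -9565880134 + 146496*I*√227 ≈ -9.5659e+9 + 2.2072e+6*I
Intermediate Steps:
c(s) = 5
A(I) = I*√227 (A(I) = √(5 - 232) = √(-227) = I*√227)
-130822 + (A(355) - 65297)*(222930 - 76434) = -130822 + (I*√227 - 65297)*(222930 - 76434) = -130822 + (-65297 + I*√227)*146496 = -130822 + (-9565749312 + 146496*I*√227) = -9565880134 + 146496*I*√227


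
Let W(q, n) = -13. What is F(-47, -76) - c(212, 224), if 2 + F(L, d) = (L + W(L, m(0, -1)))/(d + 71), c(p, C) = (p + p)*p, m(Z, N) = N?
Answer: -89878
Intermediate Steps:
c(p, C) = 2*p² (c(p, C) = (2*p)*p = 2*p²)
F(L, d) = -2 + (-13 + L)/(71 + d) (F(L, d) = -2 + (L - 13)/(d + 71) = -2 + (-13 + L)/(71 + d))
F(-47, -76) - c(212, 224) = (-155 - 47 - 2*(-76))/(71 - 76) - 2*212² = (-155 - 47 + 152)/(-5) - 2*44944 = -⅕*(-50) - 1*89888 = 10 - 89888 = -89878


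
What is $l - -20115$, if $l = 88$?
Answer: $20203$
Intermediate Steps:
$l - -20115 = 88 - -20115 = 88 + 20115 = 20203$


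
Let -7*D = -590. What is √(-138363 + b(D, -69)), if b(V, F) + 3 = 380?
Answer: I*√137986 ≈ 371.46*I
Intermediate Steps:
D = 590/7 (D = -⅐*(-590) = 590/7 ≈ 84.286)
b(V, F) = 377 (b(V, F) = -3 + 380 = 377)
√(-138363 + b(D, -69)) = √(-138363 + 377) = √(-137986) = I*√137986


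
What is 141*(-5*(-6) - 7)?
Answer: 3243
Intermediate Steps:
141*(-5*(-6) - 7) = 141*(30 - 7) = 141*23 = 3243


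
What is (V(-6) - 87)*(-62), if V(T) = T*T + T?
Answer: 3534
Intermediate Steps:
V(T) = T + T² (V(T) = T² + T = T + T²)
(V(-6) - 87)*(-62) = (-6*(1 - 6) - 87)*(-62) = (-6*(-5) - 87)*(-62) = (30 - 87)*(-62) = -57*(-62) = 3534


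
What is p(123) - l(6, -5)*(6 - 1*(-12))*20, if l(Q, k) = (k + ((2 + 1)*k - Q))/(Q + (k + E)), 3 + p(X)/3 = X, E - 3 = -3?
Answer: 9720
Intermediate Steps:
E = 0 (E = 3 - 3 = 0)
p(X) = -9 + 3*X
l(Q, k) = (-Q + 4*k)/(Q + k) (l(Q, k) = (k + ((2 + 1)*k - Q))/(Q + (k + 0)) = (k + (3*k - Q))/(Q + k) = (k + (-Q + 3*k))/(Q + k) = (-Q + 4*k)/(Q + k))
p(123) - l(6, -5)*(6 - 1*(-12))*20 = (-9 + 3*123) - ((-1*6 + 4*(-5))/(6 - 5))*(6 - 1*(-12))*20 = (-9 + 369) - ((-6 - 20)/1)*(6 + 12)*20 = 360 - (1*(-26))*18*20 = 360 - (-26*18)*20 = 360 - (-468)*20 = 360 - 1*(-9360) = 360 + 9360 = 9720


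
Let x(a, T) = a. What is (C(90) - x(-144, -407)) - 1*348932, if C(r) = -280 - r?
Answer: -349158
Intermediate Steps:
(C(90) - x(-144, -407)) - 1*348932 = ((-280 - 1*90) - 1*(-144)) - 1*348932 = ((-280 - 90) + 144) - 348932 = (-370 + 144) - 348932 = -226 - 348932 = -349158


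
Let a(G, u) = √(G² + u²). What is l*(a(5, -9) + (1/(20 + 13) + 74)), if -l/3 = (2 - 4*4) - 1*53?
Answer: 163681/11 + 201*√106 ≈ 16950.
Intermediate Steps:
l = 201 (l = -3*((2 - 4*4) - 1*53) = -3*((2 - 16) - 53) = -3*(-14 - 53) = -3*(-67) = 201)
l*(a(5, -9) + (1/(20 + 13) + 74)) = 201*(√(5² + (-9)²) + (1/(20 + 13) + 74)) = 201*(√(25 + 81) + (1/33 + 74)) = 201*(√106 + (1/33 + 74)) = 201*(√106 + 2443/33) = 201*(2443/33 + √106) = 163681/11 + 201*√106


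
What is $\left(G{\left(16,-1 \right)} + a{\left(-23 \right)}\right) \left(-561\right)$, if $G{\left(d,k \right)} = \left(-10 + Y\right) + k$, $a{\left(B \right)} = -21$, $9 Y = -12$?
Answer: $18700$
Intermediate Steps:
$Y = - \frac{4}{3}$ ($Y = \frac{1}{9} \left(-12\right) = - \frac{4}{3} \approx -1.3333$)
$G{\left(d,k \right)} = - \frac{34}{3} + k$ ($G{\left(d,k \right)} = \left(-10 - \frac{4}{3}\right) + k = - \frac{34}{3} + k$)
$\left(G{\left(16,-1 \right)} + a{\left(-23 \right)}\right) \left(-561\right) = \left(\left(- \frac{34}{3} - 1\right) - 21\right) \left(-561\right) = \left(- \frac{37}{3} - 21\right) \left(-561\right) = \left(- \frac{100}{3}\right) \left(-561\right) = 18700$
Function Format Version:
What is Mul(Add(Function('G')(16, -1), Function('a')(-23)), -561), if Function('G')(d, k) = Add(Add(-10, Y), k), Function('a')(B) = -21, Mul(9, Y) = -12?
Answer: 18700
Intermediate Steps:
Y = Rational(-4, 3) (Y = Mul(Rational(1, 9), -12) = Rational(-4, 3) ≈ -1.3333)
Function('G')(d, k) = Add(Rational(-34, 3), k) (Function('G')(d, k) = Add(Add(-10, Rational(-4, 3)), k) = Add(Rational(-34, 3), k))
Mul(Add(Function('G')(16, -1), Function('a')(-23)), -561) = Mul(Add(Add(Rational(-34, 3), -1), -21), -561) = Mul(Add(Rational(-37, 3), -21), -561) = Mul(Rational(-100, 3), -561) = 18700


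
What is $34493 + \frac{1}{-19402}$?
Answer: $\frac{669233185}{19402} \approx 34493.0$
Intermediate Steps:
$34493 + \frac{1}{-19402} = 34493 - \frac{1}{19402} = \frac{669233185}{19402}$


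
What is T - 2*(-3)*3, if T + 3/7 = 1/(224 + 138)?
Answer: 44533/2534 ≈ 17.574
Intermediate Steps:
T = -1079/2534 (T = -3/7 + 1/(224 + 138) = -3/7 + 1/362 = -1079/2534 ≈ -0.42581)
T - 2*(-3)*3 = -1079/2534 - 2*(-3)*3 = -1079/2534 + 6*3 = -1079/2534 + 18 = 44533/2534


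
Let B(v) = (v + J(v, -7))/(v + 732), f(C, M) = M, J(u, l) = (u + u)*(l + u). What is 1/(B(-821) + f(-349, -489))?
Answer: -89/1402276 ≈ -6.3468e-5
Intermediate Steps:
J(u, l) = 2*u*(l + u) (J(u, l) = (2*u)*(l + u) = 2*u*(l + u))
B(v) = (v + 2*v*(-7 + v))/(732 + v) (B(v) = (v + 2*v*(-7 + v))/(v + 732) = (v + 2*v*(-7 + v))/(732 + v))
1/(B(-821) + f(-349, -489)) = 1/(-821*(-13 + 2*(-821))/(732 - 821) - 489) = 1/(-821*(-13 - 1642)/(-89) - 489) = 1/(-821*(-1/89)*(-1655) - 489) = 1/(-1358755/89 - 489) = 1/(-1402276/89) = -89/1402276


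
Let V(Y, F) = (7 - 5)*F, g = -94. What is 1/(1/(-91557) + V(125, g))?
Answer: -91557/17212717 ≈ -0.0053191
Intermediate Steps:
V(Y, F) = 2*F
1/(1/(-91557) + V(125, g)) = 1/(1/(-91557) + 2*(-94)) = 1/(-1/91557 - 188) = 1/(-17212717/91557) = -91557/17212717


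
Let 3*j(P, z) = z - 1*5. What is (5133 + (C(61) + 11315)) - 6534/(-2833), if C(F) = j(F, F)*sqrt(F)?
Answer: 46603718/2833 + 56*sqrt(61)/3 ≈ 16596.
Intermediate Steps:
j(P, z) = -5/3 + z/3 (j(P, z) = (z - 1*5)/3 = (z - 5)/3 = (-5 + z)/3 = -5/3 + z/3)
C(F) = sqrt(F)*(-5/3 + F/3) (C(F) = (-5/3 + F/3)*sqrt(F) = sqrt(F)*(-5/3 + F/3))
(5133 + (C(61) + 11315)) - 6534/(-2833) = (5133 + (sqrt(61)*(-5 + 61)/3 + 11315)) - 6534/(-2833) = (5133 + ((1/3)*sqrt(61)*56 + 11315)) - 6534*(-1/2833) = (5133 + (56*sqrt(61)/3 + 11315)) + 6534/2833 = (5133 + (11315 + 56*sqrt(61)/3)) + 6534/2833 = (16448 + 56*sqrt(61)/3) + 6534/2833 = 46603718/2833 + 56*sqrt(61)/3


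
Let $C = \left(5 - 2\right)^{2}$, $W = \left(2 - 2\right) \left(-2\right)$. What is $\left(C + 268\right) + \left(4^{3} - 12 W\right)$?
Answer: $341$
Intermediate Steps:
$W = 0$ ($W = 0 \left(-2\right) = 0$)
$C = 9$ ($C = 3^{2} = 9$)
$\left(C + 268\right) + \left(4^{3} - 12 W\right) = \left(9 + 268\right) + \left(4^{3} - 12 \cdot 0\right) = 277 + \left(64 - 0\right) = 277 + \left(64 + 0\right) = 277 + 64 = 341$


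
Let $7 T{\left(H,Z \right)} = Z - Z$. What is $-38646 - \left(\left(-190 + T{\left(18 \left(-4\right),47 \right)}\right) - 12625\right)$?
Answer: $-25831$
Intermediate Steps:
$T{\left(H,Z \right)} = 0$ ($T{\left(H,Z \right)} = \frac{Z - Z}{7} = \frac{1}{7} \cdot 0 = 0$)
$-38646 - \left(\left(-190 + T{\left(18 \left(-4\right),47 \right)}\right) - 12625\right) = -38646 - \left(\left(-190 + 0\right) - 12625\right) = -38646 - \left(-190 - 12625\right) = -38646 - -12815 = -38646 + 12815 = -25831$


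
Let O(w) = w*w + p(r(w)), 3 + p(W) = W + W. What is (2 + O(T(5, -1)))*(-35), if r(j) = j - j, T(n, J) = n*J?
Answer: -840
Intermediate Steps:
T(n, J) = J*n
r(j) = 0
p(W) = -3 + 2*W (p(W) = -3 + (W + W) = -3 + 2*W)
O(w) = -3 + w**2 (O(w) = w*w + (-3 + 2*0) = w**2 + (-3 + 0) = w**2 - 3 = -3 + w**2)
(2 + O(T(5, -1)))*(-35) = (2 + (-3 + (-1*5)**2))*(-35) = (2 + (-3 + (-5)**2))*(-35) = (2 + (-3 + 25))*(-35) = (2 + 22)*(-35) = 24*(-35) = -840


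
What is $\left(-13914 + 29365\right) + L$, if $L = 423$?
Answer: $15874$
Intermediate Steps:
$\left(-13914 + 29365\right) + L = \left(-13914 + 29365\right) + 423 = 15451 + 423 = 15874$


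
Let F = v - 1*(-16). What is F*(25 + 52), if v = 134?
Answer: 11550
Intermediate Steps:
F = 150 (F = 134 - 1*(-16) = 134 + 16 = 150)
F*(25 + 52) = 150*(25 + 52) = 150*77 = 11550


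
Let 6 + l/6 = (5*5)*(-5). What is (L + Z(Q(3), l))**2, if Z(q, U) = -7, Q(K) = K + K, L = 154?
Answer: 21609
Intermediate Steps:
Q(K) = 2*K
l = -786 (l = -36 + 6*((5*5)*(-5)) = -36 + 6*(25*(-5)) = -36 + 6*(-125) = -36 - 750 = -786)
(L + Z(Q(3), l))**2 = (154 - 7)**2 = 147**2 = 21609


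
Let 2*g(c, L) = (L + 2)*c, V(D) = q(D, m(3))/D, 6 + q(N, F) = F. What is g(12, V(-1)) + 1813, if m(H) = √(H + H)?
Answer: 1861 - 6*√6 ≈ 1846.3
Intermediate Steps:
m(H) = √2*√H (m(H) = √(2*H) = √2*√H)
q(N, F) = -6 + F
V(D) = (-6 + √6)/D (V(D) = (-6 + √2*√3)/D = (-6 + √6)/D)
g(c, L) = c*(2 + L)/2 (g(c, L) = ((L + 2)*c)/2 = ((2 + L)*c)/2 = (c*(2 + L))/2 = c*(2 + L)/2)
g(12, V(-1)) + 1813 = (½)*12*(2 + (-6 + √6)/(-1)) + 1813 = (½)*12*(2 - (-6 + √6)) + 1813 = (½)*12*(2 + (6 - √6)) + 1813 = (½)*12*(8 - √6) + 1813 = (48 - 6*√6) + 1813 = 1861 - 6*√6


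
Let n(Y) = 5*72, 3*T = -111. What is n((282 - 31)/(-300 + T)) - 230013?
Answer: -229653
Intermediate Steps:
T = -37 (T = (1/3)*(-111) = -37)
n(Y) = 360
n((282 - 31)/(-300 + T)) - 230013 = 360 - 230013 = -229653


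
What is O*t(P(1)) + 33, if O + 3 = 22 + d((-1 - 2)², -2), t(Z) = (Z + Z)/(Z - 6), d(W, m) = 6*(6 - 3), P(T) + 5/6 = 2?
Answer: 439/29 ≈ 15.138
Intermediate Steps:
P(T) = 7/6 (P(T) = -⅚ + 2 = 7/6)
d(W, m) = 18 (d(W, m) = 6*3 = 18)
t(Z) = 2*Z/(-6 + Z) (t(Z) = (2*Z)/(-6 + Z) = 2*Z/(-6 + Z))
O = 37 (O = -3 + (22 + 18) = -3 + 40 = 37)
O*t(P(1)) + 33 = 37*(2*(7/6)/(-6 + 7/6)) + 33 = 37*(2*(7/6)/(-29/6)) + 33 = 37*(2*(7/6)*(-6/29)) + 33 = 37*(-14/29) + 33 = -518/29 + 33 = 439/29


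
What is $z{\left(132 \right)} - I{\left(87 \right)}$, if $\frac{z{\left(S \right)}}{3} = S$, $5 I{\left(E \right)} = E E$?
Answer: $- \frac{5589}{5} \approx -1117.8$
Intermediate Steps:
$I{\left(E \right)} = \frac{E^{2}}{5}$ ($I{\left(E \right)} = \frac{E E}{5} = \frac{E^{2}}{5}$)
$z{\left(S \right)} = 3 S$
$z{\left(132 \right)} - I{\left(87 \right)} = 3 \cdot 132 - \frac{87^{2}}{5} = 396 - \frac{1}{5} \cdot 7569 = 396 - \frac{7569}{5} = - \frac{5589}{5}$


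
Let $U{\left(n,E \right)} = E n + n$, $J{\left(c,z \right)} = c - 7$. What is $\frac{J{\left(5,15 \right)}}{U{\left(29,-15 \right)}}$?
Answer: $\frac{1}{203} \approx 0.0049261$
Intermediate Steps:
$J{\left(c,z \right)} = -7 + c$
$U{\left(n,E \right)} = n + E n$
$\frac{J{\left(5,15 \right)}}{U{\left(29,-15 \right)}} = \frac{-7 + 5}{29 \left(1 - 15\right)} = - \frac{2}{29 \left(-14\right)} = - \frac{2}{-406} = \left(-2\right) \left(- \frac{1}{406}\right) = \frac{1}{203}$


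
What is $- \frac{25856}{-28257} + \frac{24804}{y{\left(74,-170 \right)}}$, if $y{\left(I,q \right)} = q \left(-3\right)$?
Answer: $\frac{119012198}{2401845} \approx 49.55$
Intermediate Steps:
$y{\left(I,q \right)} = - 3 q$
$- \frac{25856}{-28257} + \frac{24804}{y{\left(74,-170 \right)}} = - \frac{25856}{-28257} + \frac{24804}{\left(-3\right) \left(-170\right)} = \left(-25856\right) \left(- \frac{1}{28257}\right) + \frac{24804}{510} = \frac{25856}{28257} + 24804 \cdot \frac{1}{510} = \frac{25856}{28257} + \frac{4134}{85} = \frac{119012198}{2401845}$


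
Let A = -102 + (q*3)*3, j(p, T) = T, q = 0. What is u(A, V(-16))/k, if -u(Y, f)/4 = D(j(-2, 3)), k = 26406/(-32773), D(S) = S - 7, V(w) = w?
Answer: -262184/13203 ≈ -19.858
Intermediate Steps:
D(S) = -7 + S
A = -102 (A = -102 + (0*3)*3 = -102 + 0*3 = -102 + 0 = -102)
k = -26406/32773 (k = 26406*(-1/32773) = -26406/32773 ≈ -0.80572)
u(Y, f) = 16 (u(Y, f) = -4*(-7 + 3) = -4*(-4) = 16)
u(A, V(-16))/k = 16/(-26406/32773) = 16*(-32773/26406) = -262184/13203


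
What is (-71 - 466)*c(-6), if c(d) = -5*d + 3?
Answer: -17721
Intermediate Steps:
c(d) = 3 - 5*d
(-71 - 466)*c(-6) = (-71 - 466)*(3 - 5*(-6)) = -537*(3 + 30) = -537*33 = -17721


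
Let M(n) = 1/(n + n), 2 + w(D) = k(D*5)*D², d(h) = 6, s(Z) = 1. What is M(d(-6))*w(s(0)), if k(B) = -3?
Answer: -5/12 ≈ -0.41667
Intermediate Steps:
w(D) = -2 - 3*D²
M(n) = 1/(2*n)
M(d(-6))*w(s(0)) = ((½)/6)*(-2 - 3*1²) = ((½)*(⅙))*(-2 - 3*1) = (-2 - 3)/12 = (1/12)*(-5) = -5/12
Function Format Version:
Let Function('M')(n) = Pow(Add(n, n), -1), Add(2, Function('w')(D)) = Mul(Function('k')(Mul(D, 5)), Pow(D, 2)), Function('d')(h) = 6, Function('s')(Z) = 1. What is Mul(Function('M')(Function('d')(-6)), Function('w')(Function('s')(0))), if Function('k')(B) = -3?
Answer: Rational(-5, 12) ≈ -0.41667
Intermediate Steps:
Function('w')(D) = Add(-2, Mul(-3, Pow(D, 2)))
Function('M')(n) = Mul(Rational(1, 2), Pow(n, -1)) (Function('M')(n) = Pow(Mul(2, n), -1) = Mul(Rational(1, 2), Pow(n, -1)))
Mul(Function('M')(Function('d')(-6)), Function('w')(Function('s')(0))) = Mul(Mul(Rational(1, 2), Pow(6, -1)), Add(-2, Mul(-3, Pow(1, 2)))) = Mul(Mul(Rational(1, 2), Rational(1, 6)), Add(-2, Mul(-3, 1))) = Mul(Rational(1, 12), Add(-2, -3)) = Mul(Rational(1, 12), -5) = Rational(-5, 12)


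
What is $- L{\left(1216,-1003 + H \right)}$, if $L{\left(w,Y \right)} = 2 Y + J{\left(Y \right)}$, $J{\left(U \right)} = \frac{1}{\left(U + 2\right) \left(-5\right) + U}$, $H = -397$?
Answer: $\frac{15651999}{5590} \approx 2800.0$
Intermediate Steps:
$J{\left(U \right)} = \frac{1}{-10 - 4 U}$ ($J{\left(U \right)} = \frac{1}{\left(2 + U\right) \left(-5\right) + U} = \frac{1}{\left(-10 - 5 U\right) + U} = \frac{1}{-10 - 4 U}$)
$L{\left(w,Y \right)} = - \frac{1}{10 + 4 Y} + 2 Y$ ($L{\left(w,Y \right)} = 2 Y - \frac{1}{10 + 4 Y} = - \frac{1}{10 + 4 Y} + 2 Y$)
$- L{\left(1216,-1003 + H \right)} = - \frac{-1 + 4 \left(-1003 - 397\right) \left(5 + 2 \left(-1003 - 397\right)\right)}{2 \left(5 + 2 \left(-1003 - 397\right)\right)} = - \frac{-1 + 4 \left(-1400\right) \left(5 + 2 \left(-1400\right)\right)}{2 \left(5 + 2 \left(-1400\right)\right)} = - \frac{-1 + 4 \left(-1400\right) \left(5 - 2800\right)}{2 \left(5 - 2800\right)} = - \frac{-1 + 4 \left(-1400\right) \left(-2795\right)}{2 \left(-2795\right)} = - \frac{\left(-1\right) \left(-1 + 15652000\right)}{2 \cdot 2795} = - \frac{\left(-1\right) 15651999}{2 \cdot 2795} = \left(-1\right) \left(- \frac{15651999}{5590}\right) = \frac{15651999}{5590}$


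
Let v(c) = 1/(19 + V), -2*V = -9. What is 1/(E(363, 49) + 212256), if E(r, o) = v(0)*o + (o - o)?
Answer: 47/9976130 ≈ 4.7112e-6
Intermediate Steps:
V = 9/2 (V = -½*(-9) = 9/2 ≈ 4.5000)
v(c) = 2/47 (v(c) = 1/(19 + 9/2) = 1/(47/2) = 2/47)
E(r, o) = 2*o/47 (E(r, o) = 2*o/47 + (o - o) = 2*o/47 + 0 = 2*o/47)
1/(E(363, 49) + 212256) = 1/((2/47)*49 + 212256) = 1/(98/47 + 212256) = 1/(9976130/47) = 47/9976130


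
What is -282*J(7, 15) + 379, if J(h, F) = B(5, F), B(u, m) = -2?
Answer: 943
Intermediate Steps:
J(h, F) = -2
-282*J(7, 15) + 379 = -282*(-2) + 379 = 564 + 379 = 943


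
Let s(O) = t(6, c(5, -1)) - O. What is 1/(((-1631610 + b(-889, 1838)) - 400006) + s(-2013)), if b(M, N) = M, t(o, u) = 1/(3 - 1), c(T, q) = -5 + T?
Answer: -2/4060983 ≈ -4.9249e-7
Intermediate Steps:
t(o, u) = ½ (t(o, u) = 1/2 = ½)
s(O) = ½ - O
1/(((-1631610 + b(-889, 1838)) - 400006) + s(-2013)) = 1/(((-1631610 - 889) - 400006) + (½ - 1*(-2013))) = 1/((-1632499 - 400006) + (½ + 2013)) = 1/(-2032505 + 4027/2) = 1/(-4060983/2) = -2/4060983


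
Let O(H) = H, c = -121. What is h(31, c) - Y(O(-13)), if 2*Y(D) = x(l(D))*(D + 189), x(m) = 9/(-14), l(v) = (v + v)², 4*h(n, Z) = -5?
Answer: 1549/28 ≈ 55.321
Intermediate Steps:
h(n, Z) = -5/4 (h(n, Z) = (¼)*(-5) = -5/4)
l(v) = 4*v² (l(v) = (2*v)² = 4*v²)
x(m) = -9/14 (x(m) = 9*(-1/14) = -9/14)
Y(D) = -243/4 - 9*D/28 (Y(D) = (-9*(D + 189)/14)/2 = (-9*(189 + D)/14)/2 = (-243/2 - 9*D/14)/2 = -243/4 - 9*D/28)
h(31, c) - Y(O(-13)) = -5/4 - (-243/4 - 9/28*(-13)) = -5/4 - (-243/4 + 117/28) = -5/4 - 1*(-396/7) = -5/4 + 396/7 = 1549/28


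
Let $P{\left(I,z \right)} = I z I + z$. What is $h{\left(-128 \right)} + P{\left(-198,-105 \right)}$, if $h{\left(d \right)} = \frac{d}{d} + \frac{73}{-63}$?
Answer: $- \frac{259341085}{63} \approx -4.1165 \cdot 10^{6}$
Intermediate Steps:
$P{\left(I,z \right)} = z + z I^{2}$ ($P{\left(I,z \right)} = z I^{2} + z = z + z I^{2}$)
$h{\left(d \right)} = - \frac{10}{63}$ ($h{\left(d \right)} = 1 + 73 \left(- \frac{1}{63}\right) = 1 - \frac{73}{63} = - \frac{10}{63}$)
$h{\left(-128 \right)} + P{\left(-198,-105 \right)} = - \frac{10}{63} - 105 \left(1 + \left(-198\right)^{2}\right) = - \frac{10}{63} - 105 \left(1 + 39204\right) = - \frac{10}{63} - 4116525 = - \frac{259341085}{63}$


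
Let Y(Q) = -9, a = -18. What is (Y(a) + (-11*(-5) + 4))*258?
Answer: 12900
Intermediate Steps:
(Y(a) + (-11*(-5) + 4))*258 = (-9 + (-11*(-5) + 4))*258 = (-9 + (55 + 4))*258 = (-9 + 59)*258 = 50*258 = 12900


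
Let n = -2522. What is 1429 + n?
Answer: -1093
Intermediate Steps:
1429 + n = 1429 - 2522 = -1093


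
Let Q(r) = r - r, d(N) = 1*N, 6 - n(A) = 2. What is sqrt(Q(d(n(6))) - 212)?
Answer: 2*I*sqrt(53) ≈ 14.56*I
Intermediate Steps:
n(A) = 4 (n(A) = 6 - 1*2 = 6 - 2 = 4)
d(N) = N
Q(r) = 0
sqrt(Q(d(n(6))) - 212) = sqrt(0 - 212) = sqrt(-212) = 2*I*sqrt(53)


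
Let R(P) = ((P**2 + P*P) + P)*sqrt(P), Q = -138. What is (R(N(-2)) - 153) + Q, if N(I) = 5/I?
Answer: -291 + 5*I*sqrt(10) ≈ -291.0 + 15.811*I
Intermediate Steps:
R(P) = sqrt(P)*(P + 2*P**2) (R(P) = ((P**2 + P**2) + P)*sqrt(P) = (2*P**2 + P)*sqrt(P) = (P + 2*P**2)*sqrt(P) = sqrt(P)*(P + 2*P**2))
(R(N(-2)) - 153) + Q = ((5/(-2))**(3/2)*(1 + 2*(5/(-2))) - 153) - 138 = ((5*(-1/2))**(3/2)*(1 + 2*(5*(-1/2))) - 153) - 138 = ((-5/2)**(3/2)*(1 + 2*(-5/2)) - 153) - 138 = ((-5*I*sqrt(10)/4)*(1 - 5) - 153) - 138 = (-5*I*sqrt(10)/4*(-4) - 153) - 138 = (5*I*sqrt(10) - 153) - 138 = (-153 + 5*I*sqrt(10)) - 138 = -291 + 5*I*sqrt(10)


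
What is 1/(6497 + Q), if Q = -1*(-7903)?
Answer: 1/14400 ≈ 6.9444e-5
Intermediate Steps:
Q = 7903
1/(6497 + Q) = 1/(6497 + 7903) = 1/14400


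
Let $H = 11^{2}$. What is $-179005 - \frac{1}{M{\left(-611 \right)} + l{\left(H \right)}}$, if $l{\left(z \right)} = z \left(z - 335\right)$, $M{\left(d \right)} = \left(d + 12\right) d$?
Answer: $- \frac{60878705476}{340095} \approx -1.7901 \cdot 10^{5}$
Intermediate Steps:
$H = 121$
$M{\left(d \right)} = d \left(12 + d\right)$ ($M{\left(d \right)} = \left(12 + d\right) d = d \left(12 + d\right)$)
$l{\left(z \right)} = z \left(-335 + z\right)$
$-179005 - \frac{1}{M{\left(-611 \right)} + l{\left(H \right)}} = -179005 - \frac{1}{- 611 \left(12 - 611\right) + 121 \left(-335 + 121\right)} = -179005 - \frac{1}{\left(-611\right) \left(-599\right) + 121 \left(-214\right)} = -179005 - \frac{1}{365989 - 25894} = -179005 - \frac{1}{340095} = - \frac{60878705476}{340095}$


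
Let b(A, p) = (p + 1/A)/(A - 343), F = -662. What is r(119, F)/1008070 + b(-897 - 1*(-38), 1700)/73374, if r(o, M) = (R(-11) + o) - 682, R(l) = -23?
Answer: -3276244956563/5455097052582660 ≈ -0.00060058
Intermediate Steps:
r(o, M) = -705 + o (r(o, M) = (-23 + o) - 682 = -705 + o)
b(A, p) = (p + 1/A)/(-343 + A)
r(119, F)/1008070 + b(-897 - 1*(-38), 1700)/73374 = (-705 + 119)/1008070 + ((1 + (-897 - 1*(-38))*1700)/((-897 - 1*(-38))*(-343 + (-897 - 1*(-38)))))/73374 = -586*1/1008070 + ((1 + (-897 + 38)*1700)/((-897 + 38)*(-343 + (-897 + 38))))*(1/73374) = -293/504035 + ((1 - 859*1700)/((-859)*(-343 - 859)))*(1/73374) = -293/504035 - 1/859*(1 - 1460300)/(-1202)*(1/73374) = -293/504035 - 1/859*(-1/1202)*(-1460299)*(1/73374) = -293/504035 - 1460299/1032518*1/73374 = -293/504035 - 1460299/75759975732 = -3276244956563/5455097052582660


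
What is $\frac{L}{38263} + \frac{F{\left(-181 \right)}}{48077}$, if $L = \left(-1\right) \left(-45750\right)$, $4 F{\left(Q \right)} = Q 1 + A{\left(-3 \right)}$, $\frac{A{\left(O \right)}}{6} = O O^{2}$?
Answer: $\frac{8784966791}{7358281004} \approx 1.1939$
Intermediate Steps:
$A{\left(O \right)} = 6 O^{3}$ ($A{\left(O \right)} = 6 O O^{2} = 6 O^{3}$)
$F{\left(Q \right)} = - \frac{81}{2} + \frac{Q}{4}$ ($F{\left(Q \right)} = \frac{Q 1 + 6 \left(-3\right)^{3}}{4} = \frac{Q + 6 \left(-27\right)}{4} = \frac{Q - 162}{4} = \frac{-162 + Q}{4} = - \frac{81}{2} + \frac{Q}{4}$)
$L = 45750$
$\frac{L}{38263} + \frac{F{\left(-181 \right)}}{48077} = \frac{45750}{38263} + \frac{- \frac{81}{2} + \frac{1}{4} \left(-181\right)}{48077} = 45750 \cdot \frac{1}{38263} + \left(- \frac{81}{2} - \frac{181}{4}\right) \frac{1}{48077} = \frac{45750}{38263} - \frac{343}{192308} = \frac{8784966791}{7358281004}$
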